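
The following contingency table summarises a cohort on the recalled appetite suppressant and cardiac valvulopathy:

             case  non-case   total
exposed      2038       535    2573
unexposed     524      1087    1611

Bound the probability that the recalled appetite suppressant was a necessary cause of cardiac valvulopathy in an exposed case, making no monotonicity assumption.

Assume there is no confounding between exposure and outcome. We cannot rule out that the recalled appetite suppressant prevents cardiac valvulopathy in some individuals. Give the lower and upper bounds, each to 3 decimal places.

p₁ = P(outcome | exposed) = 2038/2573 = 0.79207
p₀ = P(outcome | unexposed) = 524/1611 = 0.32526
Under exogeneity alone the bounds on PN are max{0,(p₁−p₀)/p₁} ≤ PN ≤ min{1,(1−p₀)/p₁}.
  lower = (p₁ − p₀)/p₁ = 0.46681 / 0.79207 ≈ 0.5894
  upper = min{1, (1 − p₀)/p₁} = 0.67474 / 0.79207 ≈ 0.8519

0.589 ≤ PN ≤ 0.852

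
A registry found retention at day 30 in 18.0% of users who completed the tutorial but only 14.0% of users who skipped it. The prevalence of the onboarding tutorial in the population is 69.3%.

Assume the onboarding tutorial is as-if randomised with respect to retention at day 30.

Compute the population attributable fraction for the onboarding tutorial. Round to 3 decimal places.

p₁ = 0.18, p₀ = 0.14.
Overall risk P(Y=1) = π·p₁ + (1−π)·p₀ = 0.693×0.18 + 0.307×0.14 = 0.16772.
Under exogeneity, PAF = [P(Y=1) − p₀] / P(Y=1).
PAF = (0.16772 − 0.14) / 0.16772 ≈ 0.1653

PAF ≈ 0.165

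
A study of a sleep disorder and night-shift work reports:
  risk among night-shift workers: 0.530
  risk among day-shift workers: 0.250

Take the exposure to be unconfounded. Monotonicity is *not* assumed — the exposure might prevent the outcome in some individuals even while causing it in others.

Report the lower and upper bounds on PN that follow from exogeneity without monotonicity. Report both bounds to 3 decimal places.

Let p₁ = 0.53, p₀ = 0.25.
Under exogeneity alone the bounds on PN are max{0,(p₁−p₀)/p₁} ≤ PN ≤ min{1,(1−p₀)/p₁}.
  lower = (p₁ − p₀)/p₁ = 0.28 / 0.53 ≈ 0.5283
  upper = min{1, (1 − p₀)/p₁} = 0.75 / 0.53 ≈ 1.4151 → capped at 1

0.528 ≤ PN ≤ 1.000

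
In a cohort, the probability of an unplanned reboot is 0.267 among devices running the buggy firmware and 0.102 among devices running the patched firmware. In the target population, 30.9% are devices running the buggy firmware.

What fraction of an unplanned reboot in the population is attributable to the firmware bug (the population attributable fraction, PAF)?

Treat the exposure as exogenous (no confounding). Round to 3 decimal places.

PAF ≈ 0.333

Let p₁ = 0.267, p₀ = 0.102.
Overall risk P(Y=1) = π·p₁ + (1−π)·p₀ = 0.309×0.267 + 0.691×0.102 = 0.15299.
Under exogeneity, PAF = [P(Y=1) − p₀] / P(Y=1).
PAF = (0.15299 − 0.102) / 0.15299 ≈ 0.3333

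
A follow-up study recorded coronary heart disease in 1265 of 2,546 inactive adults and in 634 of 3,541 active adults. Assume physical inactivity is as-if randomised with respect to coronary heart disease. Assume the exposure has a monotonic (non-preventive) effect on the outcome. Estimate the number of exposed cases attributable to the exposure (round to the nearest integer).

about 809 cases

p₁ = P(outcome | exposed) = 1265/2546 = 0.49686
p₀ = P(outcome | unexposed) = 634/3541 = 0.17905
PN = (p₁ − p₀)/p₁ = (0.49686 − 0.17905) / 0.49686 ≈ 0.63964.
Attributable cases ≈ PN × (exposed cases) = 0.63964 × 1265 ≈ 809.15.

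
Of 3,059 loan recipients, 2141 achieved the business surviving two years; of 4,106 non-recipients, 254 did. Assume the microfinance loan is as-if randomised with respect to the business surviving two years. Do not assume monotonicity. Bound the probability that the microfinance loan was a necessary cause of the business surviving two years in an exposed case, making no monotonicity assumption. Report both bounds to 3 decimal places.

p₁ = P(outcome | exposed) = 2141/3059 = 0.6999
p₀ = P(outcome | unexposed) = 254/4106 = 0.061861
Under exogeneity alone the bounds on PN are max{0,(p₁−p₀)/p₁} ≤ PN ≤ min{1,(1−p₀)/p₁}.
  lower = (p₁ − p₀)/p₁ = 0.63804 / 0.6999 ≈ 0.9116
  upper = min{1, (1 − p₀)/p₁} = 0.93814 / 0.6999 ≈ 1.3404 → capped at 1

0.912 ≤ PN ≤ 1.000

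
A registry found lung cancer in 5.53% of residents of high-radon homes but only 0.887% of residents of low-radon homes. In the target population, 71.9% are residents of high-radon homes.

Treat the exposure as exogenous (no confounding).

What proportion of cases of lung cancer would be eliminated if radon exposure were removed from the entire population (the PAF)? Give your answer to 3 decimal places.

PAF ≈ 0.790

p₁ = 0.0553, p₀ = 0.00887.
Overall risk P(Y=1) = π·p₁ + (1−π)·p₀ = 0.719×0.0553 + 0.281×0.00887 = 0.042253.
Under exogeneity, PAF = [P(Y=1) − p₀] / P(Y=1).
PAF = (0.042253 − 0.00887) / 0.042253 ≈ 0.7901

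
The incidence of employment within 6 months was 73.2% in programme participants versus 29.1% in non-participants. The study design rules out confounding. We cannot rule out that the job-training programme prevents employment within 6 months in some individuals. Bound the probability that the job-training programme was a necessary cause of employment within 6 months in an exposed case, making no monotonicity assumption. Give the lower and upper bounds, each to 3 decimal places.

p₁ = 0.732, p₀ = 0.291.
Under exogeneity alone the bounds on PN are max{0,(p₁−p₀)/p₁} ≤ PN ≤ min{1,(1−p₀)/p₁}.
  lower = (p₁ − p₀)/p₁ = 0.441 / 0.732 ≈ 0.6025
  upper = min{1, (1 − p₀)/p₁} = 0.709 / 0.732 ≈ 0.9686

0.602 ≤ PN ≤ 0.969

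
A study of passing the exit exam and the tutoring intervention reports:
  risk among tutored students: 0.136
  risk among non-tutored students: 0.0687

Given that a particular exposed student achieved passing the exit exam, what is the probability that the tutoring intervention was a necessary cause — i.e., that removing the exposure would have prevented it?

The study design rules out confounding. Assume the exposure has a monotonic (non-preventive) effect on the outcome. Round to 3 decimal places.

Let p₁ = 0.136, p₀ = 0.0687.
Under exogeneity and monotonicity, PN = (p₁ − p₀) / p₁.
PN = (0.136 − 0.0687) / 0.136 = 0.0673 / 0.136 ≈ 0.4949

PN ≈ 0.495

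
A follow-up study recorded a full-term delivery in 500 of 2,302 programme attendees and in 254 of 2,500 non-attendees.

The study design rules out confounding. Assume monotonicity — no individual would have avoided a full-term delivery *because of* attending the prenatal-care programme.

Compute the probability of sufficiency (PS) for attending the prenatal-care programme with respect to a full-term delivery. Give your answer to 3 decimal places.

p₁ = P(outcome | exposed) = 500/2302 = 0.2172
p₀ = P(outcome | unexposed) = 254/2500 = 0.1016
Under exogeneity and monotonicity, PS = (p₁ − p₀) / (1 − p₀).
PS = (0.2172 − 0.1016) / (1 − 0.1016) = 0.1156 / 0.8984 ≈ 0.1287

PS ≈ 0.129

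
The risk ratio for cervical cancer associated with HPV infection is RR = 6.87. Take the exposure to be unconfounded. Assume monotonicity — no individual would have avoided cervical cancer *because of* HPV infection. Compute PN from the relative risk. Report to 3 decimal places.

PN ≈ 0.854

Under exogeneity and monotonicity, PN = (RR − 1) / RR = 1 − 1/RR.
PN = (6.87 − 1) / 6.87 = 5.87 / 6.87 ≈ 0.8544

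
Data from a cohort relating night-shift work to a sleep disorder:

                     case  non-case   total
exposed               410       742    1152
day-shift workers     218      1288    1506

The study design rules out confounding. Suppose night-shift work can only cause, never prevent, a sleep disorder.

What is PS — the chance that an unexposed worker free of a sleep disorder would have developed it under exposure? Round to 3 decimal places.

PS ≈ 0.247

p₁ = P(outcome | exposed) = 410/1152 = 0.3559
p₀ = P(outcome | unexposed) = 218/1506 = 0.14475
Under exogeneity and monotonicity, PS = (p₁ − p₀)/(1 − p₀).
PS = (0.3559 − 0.14475) / 0.85525 ≈ 0.2469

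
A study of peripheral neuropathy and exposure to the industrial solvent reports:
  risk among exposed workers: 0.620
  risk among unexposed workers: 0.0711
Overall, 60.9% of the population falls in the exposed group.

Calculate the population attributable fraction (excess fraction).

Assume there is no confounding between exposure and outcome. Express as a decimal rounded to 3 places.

PAF ≈ 0.825

Let p₁ = 0.62, p₀ = 0.0711.
Overall risk P(Y=1) = π·p₁ + (1−π)·p₀ = 0.609×0.62 + 0.391×0.0711 = 0.40538.
Under exogeneity, PAF = [P(Y=1) − p₀] / P(Y=1).
PAF = (0.40538 − 0.0711) / 0.40538 ≈ 0.8246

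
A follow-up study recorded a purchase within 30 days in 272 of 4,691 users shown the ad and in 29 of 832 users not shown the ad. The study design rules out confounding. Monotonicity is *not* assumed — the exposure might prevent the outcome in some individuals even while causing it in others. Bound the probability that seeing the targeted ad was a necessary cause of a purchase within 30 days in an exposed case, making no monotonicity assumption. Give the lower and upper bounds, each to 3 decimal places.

p₁ = P(outcome | exposed) = 272/4691 = 0.057983
p₀ = P(outcome | unexposed) = 29/832 = 0.034856
Under exogeneity alone the bounds on PN are max{0,(p₁−p₀)/p₁} ≤ PN ≤ min{1,(1−p₀)/p₁}.
  lower = (p₁ − p₀)/p₁ = 0.023128 / 0.057983 ≈ 0.3989
  upper = min{1, (1 − p₀)/p₁} = 0.96514 / 0.057983 ≈ 16.6452 → capped at 1

0.399 ≤ PN ≤ 1.000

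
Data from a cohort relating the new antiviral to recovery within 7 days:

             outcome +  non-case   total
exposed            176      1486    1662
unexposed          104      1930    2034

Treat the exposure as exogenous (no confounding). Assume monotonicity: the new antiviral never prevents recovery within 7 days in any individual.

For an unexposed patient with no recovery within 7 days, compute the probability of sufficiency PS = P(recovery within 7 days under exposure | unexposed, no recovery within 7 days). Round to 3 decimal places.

p₁ = P(outcome | exposed) = 176/1662 = 0.1059
p₀ = P(outcome | unexposed) = 104/2034 = 0.051131
Under exogeneity and monotonicity, PS = (p₁ − p₀) / (1 − p₀).
PS = (0.1059 − 0.051131) / (1 − 0.051131) = 0.054766 / 0.94887 ≈ 0.0577

PS ≈ 0.058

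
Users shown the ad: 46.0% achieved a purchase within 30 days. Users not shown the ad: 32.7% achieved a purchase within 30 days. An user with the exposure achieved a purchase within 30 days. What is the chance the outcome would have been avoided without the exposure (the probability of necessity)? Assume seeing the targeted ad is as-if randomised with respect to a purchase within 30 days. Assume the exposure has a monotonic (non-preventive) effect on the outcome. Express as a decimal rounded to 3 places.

p₁ = 0.46, p₀ = 0.327.
Under exogeneity and monotonicity, PN = (p₁ − p₀) / p₁.
PN = (0.46 − 0.327) / 0.46 = 0.133 / 0.46 ≈ 0.2891

PN ≈ 0.289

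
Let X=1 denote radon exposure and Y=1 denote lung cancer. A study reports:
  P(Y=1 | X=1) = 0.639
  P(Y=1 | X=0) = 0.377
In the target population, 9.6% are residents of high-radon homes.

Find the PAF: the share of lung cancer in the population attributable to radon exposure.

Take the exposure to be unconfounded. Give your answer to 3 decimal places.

PAF ≈ 0.063

Let p₁ = 0.639, p₀ = 0.377.
Overall risk P(Y=1) = π·p₁ + (1−π)·p₀ = 0.096×0.639 + 0.904×0.377 = 0.40215.
Under exogeneity, PAF = [P(Y=1) − p₀] / P(Y=1).
PAF = (0.40215 − 0.377) / 0.40215 ≈ 0.0625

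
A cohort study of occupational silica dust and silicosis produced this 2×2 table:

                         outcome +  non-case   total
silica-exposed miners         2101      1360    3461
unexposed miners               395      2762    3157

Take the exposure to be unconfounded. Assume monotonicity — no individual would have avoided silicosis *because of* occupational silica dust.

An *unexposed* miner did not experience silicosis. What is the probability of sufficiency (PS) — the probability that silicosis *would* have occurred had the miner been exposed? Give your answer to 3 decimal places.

p₁ = P(outcome | exposed) = 2101/3461 = 0.60705
p₀ = P(outcome | unexposed) = 395/3157 = 0.12512
Under exogeneity and monotonicity, PS = (p₁ − p₀)/(1 − p₀).
PS = (0.60705 − 0.12512) / 0.87488 ≈ 0.5509

PS ≈ 0.551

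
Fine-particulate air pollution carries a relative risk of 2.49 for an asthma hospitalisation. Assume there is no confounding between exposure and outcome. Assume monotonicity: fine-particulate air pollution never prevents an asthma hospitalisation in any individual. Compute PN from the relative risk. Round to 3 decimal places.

PN ≈ 0.598

Under exogeneity and monotonicity, PN = (RR − 1) / RR = 1 − 1/RR.
PN = (2.49 − 1) / 2.49 = 1.49 / 2.49 ≈ 0.5984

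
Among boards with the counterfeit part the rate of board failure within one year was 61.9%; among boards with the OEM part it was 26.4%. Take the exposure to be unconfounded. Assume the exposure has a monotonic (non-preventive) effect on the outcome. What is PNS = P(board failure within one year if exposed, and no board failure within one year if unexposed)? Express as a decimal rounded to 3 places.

PNS ≈ 0.355

p₁ = 0.619, p₀ = 0.264.
Under exogeneity and monotonicity, PNS = p₁ − p₀.
PNS = 0.619 − 0.264 = 0.355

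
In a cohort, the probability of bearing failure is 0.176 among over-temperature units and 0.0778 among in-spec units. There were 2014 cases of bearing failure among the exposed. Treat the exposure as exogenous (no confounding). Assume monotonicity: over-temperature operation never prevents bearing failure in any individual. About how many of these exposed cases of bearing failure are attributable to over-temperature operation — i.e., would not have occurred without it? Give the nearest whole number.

about 1124 cases

Let p₁ = 0.176, p₀ = 0.0778.
PN = (p₁ − p₀)/p₁ = (0.176 − 0.0778) / 0.176 ≈ 0.55795.
Attributable cases ≈ PN × (exposed cases) = 0.55795 × 2014 ≈ 1123.72.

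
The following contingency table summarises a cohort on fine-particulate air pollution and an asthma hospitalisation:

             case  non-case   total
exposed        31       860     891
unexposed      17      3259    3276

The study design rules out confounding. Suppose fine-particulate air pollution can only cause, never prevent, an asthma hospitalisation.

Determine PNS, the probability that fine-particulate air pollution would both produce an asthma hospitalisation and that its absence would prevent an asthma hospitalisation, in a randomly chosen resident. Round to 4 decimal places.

p₁ = P(outcome | exposed) = 31/891 = 0.034792
p₀ = P(outcome | unexposed) = 17/3276 = 0.0051893
Under exogeneity and monotonicity, PNS = p₁ − p₀.
PNS = 0.034792 − 0.0051893 = 0.029603

PNS ≈ 0.0296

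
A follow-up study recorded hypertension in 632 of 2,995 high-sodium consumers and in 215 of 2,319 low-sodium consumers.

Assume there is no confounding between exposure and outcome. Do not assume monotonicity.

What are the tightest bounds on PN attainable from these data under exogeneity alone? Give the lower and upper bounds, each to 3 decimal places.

p₁ = P(outcome | exposed) = 632/2995 = 0.21102
p₀ = P(outcome | unexposed) = 215/2319 = 0.092712
Under exogeneity alone the bounds on PN are max{0,(p₁−p₀)/p₁} ≤ PN ≤ min{1,(1−p₀)/p₁}.
  lower = (p₁ − p₀)/p₁ = 0.11831 / 0.21102 ≈ 0.5606
  upper = min{1, (1 − p₀)/p₁} = 0.90729 / 0.21102 ≈ 4.2996 → capped at 1

0.561 ≤ PN ≤ 1.000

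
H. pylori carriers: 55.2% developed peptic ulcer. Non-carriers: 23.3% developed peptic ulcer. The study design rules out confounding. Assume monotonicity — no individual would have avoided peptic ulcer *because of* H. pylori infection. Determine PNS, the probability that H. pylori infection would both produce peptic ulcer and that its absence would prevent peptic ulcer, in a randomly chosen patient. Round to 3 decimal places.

PNS ≈ 0.319

p₁ = 0.552, p₀ = 0.233.
Under exogeneity and monotonicity, PNS = p₁ − p₀.
PNS = 0.552 − 0.233 = 0.319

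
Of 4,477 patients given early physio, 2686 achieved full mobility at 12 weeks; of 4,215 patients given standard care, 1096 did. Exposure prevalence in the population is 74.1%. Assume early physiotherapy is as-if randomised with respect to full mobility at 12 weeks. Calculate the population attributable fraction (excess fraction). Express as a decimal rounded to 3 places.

PAF ≈ 0.492

p₁ = P(outcome | exposed) = 2686/4477 = 0.59996
p₀ = P(outcome | unexposed) = 1096/4215 = 0.26002
Overall risk P(Y=1) = π·p₁ + (1−π)·p₀ = 0.741×0.59996 + 0.259×0.26002 = 0.51191.
Under exogeneity, PAF = [P(Y=1) − p₀] / P(Y=1).
PAF = (0.51191 − 0.26002) / 0.51191 ≈ 0.4921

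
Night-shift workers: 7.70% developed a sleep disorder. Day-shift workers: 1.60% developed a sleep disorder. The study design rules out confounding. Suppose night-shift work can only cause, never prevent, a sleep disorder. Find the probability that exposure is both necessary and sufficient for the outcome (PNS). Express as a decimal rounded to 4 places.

p₁ = 0.077, p₀ = 0.016.
Under exogeneity and monotonicity, PNS = p₁ − p₀.
PNS = 0.077 − 0.016 = 0.061

PNS ≈ 0.0610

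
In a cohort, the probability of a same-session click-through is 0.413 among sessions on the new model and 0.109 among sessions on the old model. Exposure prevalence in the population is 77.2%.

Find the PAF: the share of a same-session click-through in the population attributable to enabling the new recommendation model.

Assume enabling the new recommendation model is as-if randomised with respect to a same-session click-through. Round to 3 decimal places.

PAF ≈ 0.683

Let p₁ = 0.413, p₀ = 0.109.
Overall risk P(Y=1) = π·p₁ + (1−π)·p₀ = 0.772×0.413 + 0.228×0.109 = 0.34369.
Under exogeneity, PAF = [P(Y=1) − p₀] / P(Y=1).
PAF = (0.34369 − 0.109) / 0.34369 ≈ 0.6829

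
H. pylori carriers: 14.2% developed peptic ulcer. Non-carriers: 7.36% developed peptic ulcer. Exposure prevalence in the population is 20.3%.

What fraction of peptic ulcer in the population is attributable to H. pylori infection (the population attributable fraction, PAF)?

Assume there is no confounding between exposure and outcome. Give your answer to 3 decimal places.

PAF ≈ 0.159

p₁ = 0.142, p₀ = 0.0736.
Overall risk P(Y=1) = π·p₁ + (1−π)·p₀ = 0.203×0.142 + 0.797×0.0736 = 0.087485.
Under exogeneity, PAF = [P(Y=1) − p₀] / P(Y=1).
PAF = (0.087485 − 0.0736) / 0.087485 ≈ 0.1587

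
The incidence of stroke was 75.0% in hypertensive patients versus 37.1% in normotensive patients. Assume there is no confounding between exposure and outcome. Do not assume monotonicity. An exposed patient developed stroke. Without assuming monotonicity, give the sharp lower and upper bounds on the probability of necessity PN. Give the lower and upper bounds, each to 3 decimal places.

0.505 ≤ PN ≤ 0.839

p₁ = 0.75, p₀ = 0.371.
Under exogeneity alone the bounds on PN are max{0,(p₁−p₀)/p₁} ≤ PN ≤ min{1,(1−p₀)/p₁}.
  lower = (p₁ − p₀)/p₁ = 0.379 / 0.75 ≈ 0.5053
  upper = min{1, (1 − p₀)/p₁} = 0.629 / 0.75 ≈ 0.8387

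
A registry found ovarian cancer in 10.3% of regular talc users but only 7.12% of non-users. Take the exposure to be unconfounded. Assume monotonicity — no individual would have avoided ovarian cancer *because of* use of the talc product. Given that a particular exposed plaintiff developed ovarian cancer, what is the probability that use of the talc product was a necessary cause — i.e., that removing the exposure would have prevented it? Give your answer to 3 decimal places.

p₁ = 0.103, p₀ = 0.0712.
Under exogeneity and monotonicity, PN = (p₁ − p₀) / p₁.
PN = (0.103 − 0.0712) / 0.103 = 0.0318 / 0.103 ≈ 0.3087

PN ≈ 0.309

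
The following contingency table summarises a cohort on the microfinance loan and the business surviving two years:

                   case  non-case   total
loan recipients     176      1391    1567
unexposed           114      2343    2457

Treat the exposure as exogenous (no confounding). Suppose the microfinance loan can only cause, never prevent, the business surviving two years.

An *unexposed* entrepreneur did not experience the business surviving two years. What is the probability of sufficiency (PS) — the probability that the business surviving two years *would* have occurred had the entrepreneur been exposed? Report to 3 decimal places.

p₁ = P(outcome | exposed) = 176/1567 = 0.11232
p₀ = P(outcome | unexposed) = 114/2457 = 0.046398
Under exogeneity and monotonicity, PS = (p₁ − p₀)/(1 − p₀).
PS = (0.11232 − 0.046398) / 0.9536 ≈ 0.0691

PS ≈ 0.069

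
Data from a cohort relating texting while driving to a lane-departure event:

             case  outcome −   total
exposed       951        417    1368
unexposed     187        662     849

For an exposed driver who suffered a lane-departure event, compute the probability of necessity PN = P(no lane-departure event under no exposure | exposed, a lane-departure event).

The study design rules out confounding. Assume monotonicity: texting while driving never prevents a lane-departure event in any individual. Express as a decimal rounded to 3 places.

p₁ = P(outcome | exposed) = 951/1368 = 0.69518
p₀ = P(outcome | unexposed) = 187/849 = 0.22026
Under exogeneity and monotonicity, PN = (p₁ − p₀) / p₁.
PN = (0.69518 − 0.22026) / 0.69518 = 0.47492 / 0.69518 ≈ 0.6832

PN ≈ 0.683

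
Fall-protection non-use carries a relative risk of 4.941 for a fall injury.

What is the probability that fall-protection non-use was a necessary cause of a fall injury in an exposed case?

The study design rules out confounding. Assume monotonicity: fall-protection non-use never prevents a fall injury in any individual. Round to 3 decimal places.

Under exogeneity and monotonicity, PN = (RR − 1) / RR = 1 − 1/RR.
PN = (4.941 − 1) / 4.941 = 3.941 / 4.941 ≈ 0.7976

PN ≈ 0.798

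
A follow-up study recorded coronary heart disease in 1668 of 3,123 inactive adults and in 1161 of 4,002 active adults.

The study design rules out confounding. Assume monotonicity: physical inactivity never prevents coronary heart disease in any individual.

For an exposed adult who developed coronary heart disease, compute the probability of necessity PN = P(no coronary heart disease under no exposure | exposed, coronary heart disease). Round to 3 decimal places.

p₁ = P(outcome | exposed) = 1668/3123 = 0.5341
p₀ = P(outcome | unexposed) = 1161/4002 = 0.2901
Under exogeneity and monotonicity, PN = (p₁ − p₀) / p₁.
PN = (0.5341 − 0.2901) / 0.5341 = 0.244 / 0.5341 ≈ 0.4568

PN ≈ 0.457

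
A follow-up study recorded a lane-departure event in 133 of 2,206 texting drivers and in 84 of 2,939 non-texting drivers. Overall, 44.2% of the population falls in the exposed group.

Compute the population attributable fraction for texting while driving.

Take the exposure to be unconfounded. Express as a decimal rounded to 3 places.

p₁ = P(outcome | exposed) = 133/2206 = 0.06029
p₀ = P(outcome | unexposed) = 84/2939 = 0.028581
Overall risk P(Y=1) = π·p₁ + (1−π)·p₀ = 0.442×0.06029 + 0.558×0.028581 = 0.042597.
Under exogeneity, PAF = [P(Y=1) − p₀] / P(Y=1).
PAF = (0.042597 − 0.028581) / 0.042597 ≈ 0.3290

PAF ≈ 0.329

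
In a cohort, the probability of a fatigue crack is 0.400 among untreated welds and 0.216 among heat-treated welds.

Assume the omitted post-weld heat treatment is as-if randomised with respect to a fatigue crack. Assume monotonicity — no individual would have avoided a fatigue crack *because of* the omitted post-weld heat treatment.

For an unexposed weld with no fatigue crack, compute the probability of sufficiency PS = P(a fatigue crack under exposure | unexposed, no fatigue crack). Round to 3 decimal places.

PS ≈ 0.235

Let p₁ = 0.4, p₀ = 0.216.
Under exogeneity and monotonicity, PS = (p₁ − p₀) / (1 − p₀).
PS = (0.4 − 0.216) / (1 − 0.216) = 0.184 / 0.784 ≈ 0.2347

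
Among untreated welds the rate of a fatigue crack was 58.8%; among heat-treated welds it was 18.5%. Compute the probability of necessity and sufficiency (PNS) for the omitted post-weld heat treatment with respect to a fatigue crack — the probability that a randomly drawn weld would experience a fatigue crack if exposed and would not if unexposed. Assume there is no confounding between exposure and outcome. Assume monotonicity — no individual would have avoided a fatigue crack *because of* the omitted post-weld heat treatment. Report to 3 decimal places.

PNS ≈ 0.403

p₁ = 0.588, p₀ = 0.185.
Under exogeneity and monotonicity, PNS = p₁ − p₀.
PNS = 0.588 − 0.185 = 0.403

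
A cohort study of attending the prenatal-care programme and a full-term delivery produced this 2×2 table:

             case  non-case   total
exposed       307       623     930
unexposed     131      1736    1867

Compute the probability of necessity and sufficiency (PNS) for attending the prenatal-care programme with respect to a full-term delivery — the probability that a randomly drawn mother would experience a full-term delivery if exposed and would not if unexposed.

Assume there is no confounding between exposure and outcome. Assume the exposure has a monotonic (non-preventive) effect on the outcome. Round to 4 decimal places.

p₁ = P(outcome | exposed) = 307/930 = 0.33011
p₀ = P(outcome | unexposed) = 131/1867 = 0.070166
Under exogeneity and monotonicity, PNS = p₁ − p₀.
PNS = 0.33011 − 0.070166 = 0.25994

PNS ≈ 0.2599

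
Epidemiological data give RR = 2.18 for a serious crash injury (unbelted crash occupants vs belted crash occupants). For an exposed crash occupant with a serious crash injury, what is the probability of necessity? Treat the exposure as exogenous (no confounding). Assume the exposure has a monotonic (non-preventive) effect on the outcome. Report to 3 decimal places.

PN ≈ 0.541

Under exogeneity and monotonicity, PN = (RR − 1) / RR = 1 − 1/RR.
PN = (2.18 − 1) / 2.18 = 1.18 / 2.18 ≈ 0.5413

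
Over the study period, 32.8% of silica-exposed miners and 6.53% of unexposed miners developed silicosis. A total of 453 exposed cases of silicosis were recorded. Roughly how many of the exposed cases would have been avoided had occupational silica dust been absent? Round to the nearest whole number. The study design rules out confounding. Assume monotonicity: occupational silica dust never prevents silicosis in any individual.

about 363 cases

p₁ = 0.328, p₀ = 0.0653.
PN = (p₁ − p₀)/p₁ = (0.328 − 0.0653) / 0.328 ≈ 0.80091.
Attributable cases ≈ PN × (exposed cases) = 0.80091 × 453 ≈ 362.81.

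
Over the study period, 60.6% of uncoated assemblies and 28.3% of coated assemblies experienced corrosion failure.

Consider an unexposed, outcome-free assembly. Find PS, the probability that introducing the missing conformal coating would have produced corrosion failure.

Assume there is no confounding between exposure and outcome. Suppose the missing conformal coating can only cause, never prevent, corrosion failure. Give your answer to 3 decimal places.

PS ≈ 0.450

p₁ = 0.606, p₀ = 0.283.
Under exogeneity and monotonicity, PS = (p₁ − p₀) / (1 − p₀).
PS = (0.606 − 0.283) / (1 − 0.283) = 0.323 / 0.717 ≈ 0.4505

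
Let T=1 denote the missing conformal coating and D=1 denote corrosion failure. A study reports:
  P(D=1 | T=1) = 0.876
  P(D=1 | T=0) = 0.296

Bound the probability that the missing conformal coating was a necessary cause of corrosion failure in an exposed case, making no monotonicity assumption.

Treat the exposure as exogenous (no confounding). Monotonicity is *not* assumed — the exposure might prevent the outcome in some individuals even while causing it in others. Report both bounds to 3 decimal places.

Let p₁ = 0.876, p₀ = 0.296.
Under exogeneity alone the bounds on PN are max{0,(p₁−p₀)/p₁} ≤ PN ≤ min{1,(1−p₀)/p₁}.
  lower = (p₁ − p₀)/p₁ = 0.58 / 0.876 ≈ 0.6621
  upper = min{1, (1 − p₀)/p₁} = 0.704 / 0.876 ≈ 0.8037

0.662 ≤ PN ≤ 0.804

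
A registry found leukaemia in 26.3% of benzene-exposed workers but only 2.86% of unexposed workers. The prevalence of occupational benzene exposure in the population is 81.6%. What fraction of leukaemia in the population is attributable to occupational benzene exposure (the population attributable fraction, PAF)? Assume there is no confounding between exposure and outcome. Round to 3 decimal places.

p₁ = 0.263, p₀ = 0.0286.
Overall risk P(Y=1) = π·p₁ + (1−π)·p₀ = 0.816×0.263 + 0.184×0.0286 = 0.21987.
Under exogeneity, PAF = [P(Y=1) − p₀] / P(Y=1).
PAF = (0.21987 − 0.0286) / 0.21987 ≈ 0.8699

PAF ≈ 0.870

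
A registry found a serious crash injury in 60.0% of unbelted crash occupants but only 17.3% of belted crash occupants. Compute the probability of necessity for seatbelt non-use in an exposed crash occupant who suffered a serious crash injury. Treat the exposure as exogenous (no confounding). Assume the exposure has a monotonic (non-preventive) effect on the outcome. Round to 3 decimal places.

PN ≈ 0.712

p₁ = 0.6, p₀ = 0.173.
Under exogeneity and monotonicity, PN = (p₁ − p₀) / p₁.
PN = (0.6 − 0.173) / 0.6 = 0.427 / 0.6 ≈ 0.7117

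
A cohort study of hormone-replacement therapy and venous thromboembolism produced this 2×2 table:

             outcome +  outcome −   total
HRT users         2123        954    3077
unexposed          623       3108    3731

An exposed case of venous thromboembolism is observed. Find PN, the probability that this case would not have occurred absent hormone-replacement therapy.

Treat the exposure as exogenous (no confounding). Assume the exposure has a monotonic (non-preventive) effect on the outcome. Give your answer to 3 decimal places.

p₁ = P(outcome | exposed) = 2123/3077 = 0.68996
p₀ = P(outcome | unexposed) = 623/3731 = 0.16698
Under exogeneity and monotonicity, PN = (p₁ − p₀) / p₁.
PN = (0.68996 − 0.16698) / 0.68996 = 0.52298 / 0.68996 ≈ 0.7580

PN ≈ 0.758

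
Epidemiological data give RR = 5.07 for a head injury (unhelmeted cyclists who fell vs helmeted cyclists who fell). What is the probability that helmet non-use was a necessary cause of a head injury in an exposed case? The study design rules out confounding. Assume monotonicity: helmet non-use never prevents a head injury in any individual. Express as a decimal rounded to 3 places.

PN ≈ 0.803

Under exogeneity and monotonicity, PN = (RR − 1) / RR = 1 − 1/RR.
PN = (5.07 − 1) / 5.07 = 4.07 / 5.07 ≈ 0.8028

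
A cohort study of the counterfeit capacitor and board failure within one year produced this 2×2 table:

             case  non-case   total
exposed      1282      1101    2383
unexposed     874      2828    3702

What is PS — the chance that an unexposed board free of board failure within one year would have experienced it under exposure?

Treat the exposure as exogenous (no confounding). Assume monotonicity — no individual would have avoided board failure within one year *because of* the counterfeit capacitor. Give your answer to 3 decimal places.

PS ≈ 0.395

p₁ = P(outcome | exposed) = 1282/2383 = 0.53798
p₀ = P(outcome | unexposed) = 874/3702 = 0.23609
Under exogeneity and monotonicity, PS = (p₁ − p₀) / (1 − p₀).
PS = (0.53798 − 0.23609) / (1 − 0.23609) = 0.30189 / 0.76391 ≈ 0.3952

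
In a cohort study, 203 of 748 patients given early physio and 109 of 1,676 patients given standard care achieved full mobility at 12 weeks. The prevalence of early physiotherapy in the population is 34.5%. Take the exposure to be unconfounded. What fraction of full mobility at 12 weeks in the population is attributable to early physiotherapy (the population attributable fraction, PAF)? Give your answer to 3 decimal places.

p₁ = P(outcome | exposed) = 203/748 = 0.27139
p₀ = P(outcome | unexposed) = 109/1676 = 0.065036
Overall risk P(Y=1) = π·p₁ + (1−π)·p₀ = 0.345×0.27139 + 0.655×0.065036 = 0.13623.
Under exogeneity, PAF = [P(Y=1) − p₀] / P(Y=1).
PAF = (0.13623 − 0.065036) / 0.13623 ≈ 0.5226

PAF ≈ 0.523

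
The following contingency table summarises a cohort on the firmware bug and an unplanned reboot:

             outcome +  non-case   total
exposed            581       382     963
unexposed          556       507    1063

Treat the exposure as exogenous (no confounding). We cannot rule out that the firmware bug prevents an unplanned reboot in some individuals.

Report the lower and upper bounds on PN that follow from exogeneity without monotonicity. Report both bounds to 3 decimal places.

0.133 ≤ PN ≤ 0.791

p₁ = P(outcome | exposed) = 581/963 = 0.60332
p₀ = P(outcome | unexposed) = 556/1063 = 0.52305
Under exogeneity alone the bounds on PN are max{0,(p₁−p₀)/p₁} ≤ PN ≤ min{1,(1−p₀)/p₁}.
  lower = (p₁ − p₀)/p₁ = 0.080275 / 0.60332 ≈ 0.1331
  upper = min{1, (1 − p₀)/p₁} = 0.47695 / 0.60332 ≈ 0.7905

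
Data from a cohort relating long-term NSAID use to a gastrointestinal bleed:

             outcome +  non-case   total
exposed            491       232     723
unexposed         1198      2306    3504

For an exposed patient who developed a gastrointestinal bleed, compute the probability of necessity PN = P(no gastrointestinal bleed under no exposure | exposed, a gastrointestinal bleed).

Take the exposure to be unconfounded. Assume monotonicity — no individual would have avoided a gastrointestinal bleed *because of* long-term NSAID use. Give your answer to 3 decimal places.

PN ≈ 0.497

p₁ = P(outcome | exposed) = 491/723 = 0.67911
p₀ = P(outcome | unexposed) = 1198/3504 = 0.34189
Under exogeneity and monotonicity, PN = (p₁ − p₀)/p₁.
PN = (0.67911 − 0.34189) / 0.67911 ≈ 0.4966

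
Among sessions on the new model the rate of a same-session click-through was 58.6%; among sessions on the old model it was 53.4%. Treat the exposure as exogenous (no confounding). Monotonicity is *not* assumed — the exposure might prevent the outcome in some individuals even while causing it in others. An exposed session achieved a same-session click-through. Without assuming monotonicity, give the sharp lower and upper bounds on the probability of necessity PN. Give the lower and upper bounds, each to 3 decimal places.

0.089 ≤ PN ≤ 0.795

p₁ = 0.586, p₀ = 0.534.
Under exogeneity alone the bounds on PN are max{0,(p₁−p₀)/p₁} ≤ PN ≤ min{1,(1−p₀)/p₁}.
  lower = (p₁ − p₀)/p₁ = 0.052 / 0.586 ≈ 0.0887
  upper = min{1, (1 − p₀)/p₁} = 0.466 / 0.586 ≈ 0.7952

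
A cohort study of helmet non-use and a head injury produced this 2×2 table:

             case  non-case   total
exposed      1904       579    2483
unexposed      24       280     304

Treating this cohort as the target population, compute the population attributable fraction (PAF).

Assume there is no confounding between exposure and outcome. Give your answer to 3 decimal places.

p₁ = P(outcome | exposed) = 1904/2483 = 0.76681
p₀ = P(outcome | unexposed) = 24/304 = 0.078947
Exposure prevalence π = 2483/2787 = 0.89092; overall risk P(Y=1) = 0.69178.
Under exogeneity, PAF = [P(Y=1) − p₀]/P(Y=1).
PAF = (0.69178 − 0.078947) / 0.69178 ≈ 0.8859

PAF ≈ 0.886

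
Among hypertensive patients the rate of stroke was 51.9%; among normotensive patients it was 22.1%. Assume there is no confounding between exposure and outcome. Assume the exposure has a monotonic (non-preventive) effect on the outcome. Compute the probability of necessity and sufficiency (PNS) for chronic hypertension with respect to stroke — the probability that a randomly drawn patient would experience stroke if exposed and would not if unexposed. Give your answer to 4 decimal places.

PNS ≈ 0.2980

p₁ = 0.519, p₀ = 0.221.
Under exogeneity and monotonicity, PNS = p₁ − p₀.
PNS = 0.519 − 0.221 = 0.298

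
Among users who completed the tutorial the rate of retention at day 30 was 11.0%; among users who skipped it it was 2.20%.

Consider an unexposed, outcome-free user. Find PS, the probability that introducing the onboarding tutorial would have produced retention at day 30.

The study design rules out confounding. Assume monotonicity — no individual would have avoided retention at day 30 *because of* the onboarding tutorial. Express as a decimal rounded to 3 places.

p₁ = 0.11, p₀ = 0.022.
Under exogeneity and monotonicity, PS = (p₁ − p₀) / (1 − p₀).
PS = (0.11 − 0.022) / (1 − 0.022) = 0.088 / 0.978 ≈ 0.0900

PS ≈ 0.090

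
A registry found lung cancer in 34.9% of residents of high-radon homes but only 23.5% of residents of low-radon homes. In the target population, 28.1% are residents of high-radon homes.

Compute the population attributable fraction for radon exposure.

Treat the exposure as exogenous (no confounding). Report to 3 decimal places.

PAF ≈ 0.120

p₁ = 0.349, p₀ = 0.235.
Overall risk P(Y=1) = π·p₁ + (1−π)·p₀ = 0.281×0.349 + 0.719×0.235 = 0.26703.
Under exogeneity, PAF = [P(Y=1) − p₀] / P(Y=1).
PAF = (0.26703 − 0.235) / 0.26703 ≈ 0.1200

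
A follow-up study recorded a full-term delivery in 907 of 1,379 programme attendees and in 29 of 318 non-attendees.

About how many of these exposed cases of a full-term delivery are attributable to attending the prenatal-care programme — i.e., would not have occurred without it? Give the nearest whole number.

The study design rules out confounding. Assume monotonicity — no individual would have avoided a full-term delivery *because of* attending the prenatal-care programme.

p₁ = P(outcome | exposed) = 907/1379 = 0.65772
p₀ = P(outcome | unexposed) = 29/318 = 0.091195
PN = (p₁ − p₀)/p₁ = (0.65772 − 0.091195) / 0.65772 ≈ 0.86135.
Attributable cases ≈ PN × (exposed cases) = 0.86135 × 907 ≈ 781.24.

about 781 cases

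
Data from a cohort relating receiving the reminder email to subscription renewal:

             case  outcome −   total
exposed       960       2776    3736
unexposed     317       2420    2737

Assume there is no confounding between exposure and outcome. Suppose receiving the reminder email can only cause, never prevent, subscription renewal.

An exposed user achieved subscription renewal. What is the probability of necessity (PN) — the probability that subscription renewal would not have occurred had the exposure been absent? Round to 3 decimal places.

PN ≈ 0.549

p₁ = P(outcome | exposed) = 960/3736 = 0.25696
p₀ = P(outcome | unexposed) = 317/2737 = 0.11582
Under exogeneity and monotonicity, PN = (p₁ − p₀) / p₁.
PN = (0.25696 − 0.11582) / 0.25696 = 0.14114 / 0.25696 ≈ 0.5493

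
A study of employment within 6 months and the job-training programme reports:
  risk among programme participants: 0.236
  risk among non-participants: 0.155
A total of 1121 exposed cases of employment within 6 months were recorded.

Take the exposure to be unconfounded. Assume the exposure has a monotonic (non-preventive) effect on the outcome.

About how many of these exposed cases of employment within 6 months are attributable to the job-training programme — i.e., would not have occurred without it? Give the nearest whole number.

about 385 cases

Let p₁ = 0.236, p₀ = 0.155.
PN = (p₁ − p₀)/p₁ = (0.236 − 0.155) / 0.236 ≈ 0.34322.
Attributable cases ≈ PN × (exposed cases) = 0.34322 × 1121 ≈ 384.75.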